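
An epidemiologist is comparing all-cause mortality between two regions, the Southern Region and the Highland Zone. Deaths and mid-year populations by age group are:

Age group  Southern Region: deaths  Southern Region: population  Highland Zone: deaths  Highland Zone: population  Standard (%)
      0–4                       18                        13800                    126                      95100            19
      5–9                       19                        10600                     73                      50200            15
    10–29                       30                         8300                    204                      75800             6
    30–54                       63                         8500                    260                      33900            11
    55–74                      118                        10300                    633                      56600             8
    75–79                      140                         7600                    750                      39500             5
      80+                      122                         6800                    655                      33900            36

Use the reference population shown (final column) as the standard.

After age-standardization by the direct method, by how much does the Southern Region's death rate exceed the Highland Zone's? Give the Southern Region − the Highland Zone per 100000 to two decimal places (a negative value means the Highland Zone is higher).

-42.96

Age-specific rates per 100000 for the Southern Region: 130.43, 179.25, 361.45, 741.18, 1145.63, 1842.11, 1794.12.
For the Highland Zone: 132.49, 145.42, 269.13, 766.96, 1118.37, 1898.73, 1932.15.
Standard weights: 0.19, 0.15, 0.06, 0.11, 0.08, 0.05, 0.36.
The Southern Region: 0.1900×130.43 + 0.1500×179.25 + 0.0600×361.45 + 0.1100×741.18 + 0.0800×1145.63 + 0.0500×1842.11 + 0.3600×1794.12 = 984.5237 per 100000.
The Highland Zone: 0.1900×132.49 + 0.1500×145.42 + 0.0600×269.13 + 0.1100×766.96 + 0.0800×1118.37 + 0.0500×1898.73 + 0.3600×1932.15 = 1027.4817 per 100000.
Difference = 984.5237 − 1027.4817 = -42.9580.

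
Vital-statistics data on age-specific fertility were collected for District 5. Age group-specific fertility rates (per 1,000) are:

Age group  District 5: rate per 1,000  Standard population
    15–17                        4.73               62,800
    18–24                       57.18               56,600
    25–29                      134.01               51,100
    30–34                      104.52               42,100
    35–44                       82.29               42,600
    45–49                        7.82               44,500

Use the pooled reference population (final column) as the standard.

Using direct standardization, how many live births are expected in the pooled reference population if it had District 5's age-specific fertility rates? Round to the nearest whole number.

18635

Expected live births = Σ (standard pop × age-specific rate ÷ 1,000)
= 62,800×4.73/1,000 + 56,600×57.18/1,000 + 51,100×134.01/1,000 + 42,100×104.52/1,000 + 42,600×82.29/1,000 + 44,500×7.82/1,000
= 297.04 + 3236.39 + 6847.91 + 4400.29 + 3505.55 + 347.99 = 18635.18.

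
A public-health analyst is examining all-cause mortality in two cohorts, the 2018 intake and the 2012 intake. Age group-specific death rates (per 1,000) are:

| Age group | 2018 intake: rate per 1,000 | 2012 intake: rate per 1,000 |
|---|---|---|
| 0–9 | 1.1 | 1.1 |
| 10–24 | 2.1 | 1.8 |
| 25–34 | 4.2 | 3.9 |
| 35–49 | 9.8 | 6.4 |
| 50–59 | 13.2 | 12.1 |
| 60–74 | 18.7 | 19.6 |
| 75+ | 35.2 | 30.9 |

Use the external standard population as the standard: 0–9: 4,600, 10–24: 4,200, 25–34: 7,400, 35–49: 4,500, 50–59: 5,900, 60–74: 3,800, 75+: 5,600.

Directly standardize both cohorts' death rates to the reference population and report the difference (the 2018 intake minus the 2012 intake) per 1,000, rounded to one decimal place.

Standard total = 36,000; weights = 0.1278, 0.1167, 0.2056, 0.1250, 0.1639, 0.1056, 0.1556.
The 2018 intake: 0.1278×1.1 + 0.1167×2.1 + 0.2056×4.2 + 0.1250×9.8 + 0.1639×13.2 + 0.1056×18.7 + 0.1556×35.2 = 12.0867 per 1,000.
The 2012 intake: 0.1278×1.1 + 0.1167×1.8 + 0.2056×3.9 + 0.1250×6.4 + 0.1639×12.1 + 0.1056×19.6 + 0.1556×30.9 = 10.8108 per 1,000.
Difference = 12.0867 − 10.8108 = 1.2758.

1.3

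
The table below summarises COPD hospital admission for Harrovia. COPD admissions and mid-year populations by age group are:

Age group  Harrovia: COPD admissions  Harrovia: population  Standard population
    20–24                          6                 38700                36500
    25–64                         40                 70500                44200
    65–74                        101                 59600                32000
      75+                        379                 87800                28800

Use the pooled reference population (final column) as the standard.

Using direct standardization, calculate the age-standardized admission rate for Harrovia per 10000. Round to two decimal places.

Age-specific rates per 10000 for Harrovia: 1.55, 5.67, 16.95, 43.17.
Standard total = 141500; weights = 0.2580, 0.3124, 0.2261, 0.2035.
Standardized rate: 0.2580×1.55 + 0.3124×5.67 + 0.2261×16.95 + 0.2035×43.17 = 14.7904 per 10000.

14.79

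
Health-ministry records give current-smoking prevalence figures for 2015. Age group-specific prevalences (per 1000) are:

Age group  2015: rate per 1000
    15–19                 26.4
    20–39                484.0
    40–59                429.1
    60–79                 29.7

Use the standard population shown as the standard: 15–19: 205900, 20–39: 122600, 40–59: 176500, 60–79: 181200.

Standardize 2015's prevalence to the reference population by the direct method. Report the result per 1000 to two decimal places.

Standard total = 686200; weights = 0.3001, 0.1787, 0.2572, 0.2641.
Standardized rate: 0.3001×26.4 + 0.1787×484.0 + 0.2572×429.1 + 0.2641×29.7 = 212.6085 per 1000.

212.61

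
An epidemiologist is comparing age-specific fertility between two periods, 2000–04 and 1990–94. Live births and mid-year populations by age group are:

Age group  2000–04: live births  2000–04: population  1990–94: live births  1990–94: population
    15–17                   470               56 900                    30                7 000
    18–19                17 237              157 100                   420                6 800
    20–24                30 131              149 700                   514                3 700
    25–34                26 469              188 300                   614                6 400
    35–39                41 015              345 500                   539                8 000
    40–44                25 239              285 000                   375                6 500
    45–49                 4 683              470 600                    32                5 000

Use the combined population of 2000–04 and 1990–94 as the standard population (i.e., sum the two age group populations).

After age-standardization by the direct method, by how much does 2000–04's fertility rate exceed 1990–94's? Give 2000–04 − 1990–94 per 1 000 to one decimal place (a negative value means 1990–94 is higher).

32.5

Age-specific rates per 1 000 for 2000–04: 8.260, 109.720, 201.276, 140.568, 118.712, 88.558, 9.951.
For 1990–94: 4.286, 61.765, 138.919, 95.938, 67.375, 57.692, 6.400.
Combined standard total = 1 696 500; weights = 0.0377, 0.0966, 0.0904, 0.1148, 0.2084, 0.1718, 0.2803.
2000–04: 0.0377×8.260 + 0.0966×109.720 + 0.0904×201.276 + 0.1148×140.568 + 0.2084×118.712 + 0.1718×88.558 + 0.2803×9.951 = 87.9855 per 1 000.
1990–94: 0.0377×4.286 + 0.0966×61.765 + 0.0904×138.919 + 0.1148×95.938 + 0.2084×67.375 + 0.1718×57.692 + 0.2803×6.400 = 55.4462 per 1 000.
Difference = 87.9855 − 55.4462 = 32.5393.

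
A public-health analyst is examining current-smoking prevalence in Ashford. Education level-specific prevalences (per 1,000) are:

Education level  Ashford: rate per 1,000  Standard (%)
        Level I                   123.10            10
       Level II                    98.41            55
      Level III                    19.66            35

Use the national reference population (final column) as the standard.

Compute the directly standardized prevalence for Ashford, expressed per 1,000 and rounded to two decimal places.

Standard weights: 0.10, 0.55, 0.35.
Standardized rate: 0.1000×123.10 + 0.5500×98.41 + 0.3500×19.66 = 73.3165 per 1,000.

73.32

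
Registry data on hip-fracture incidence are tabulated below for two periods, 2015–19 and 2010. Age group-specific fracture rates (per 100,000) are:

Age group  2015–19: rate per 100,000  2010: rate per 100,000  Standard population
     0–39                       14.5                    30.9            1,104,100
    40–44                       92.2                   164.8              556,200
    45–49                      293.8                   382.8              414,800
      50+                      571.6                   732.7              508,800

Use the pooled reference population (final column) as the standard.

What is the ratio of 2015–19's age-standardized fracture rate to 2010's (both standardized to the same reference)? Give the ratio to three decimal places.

0.730

Standard total = 2,583,900; weights = 0.4273, 0.2153, 0.1605, 0.1969.
2015–19: 0.4273×14.5 + 0.2153×92.2 + 0.1605×293.8 + 0.1969×571.6 = 185.7616 per 100,000.
2010: 0.4273×30.9 + 0.2153×164.8 + 0.1605×382.8 + 0.1969×732.7 = 254.4068 per 100,000.
Ratio = 185.7616 ÷ 254.4068 = 0.73018.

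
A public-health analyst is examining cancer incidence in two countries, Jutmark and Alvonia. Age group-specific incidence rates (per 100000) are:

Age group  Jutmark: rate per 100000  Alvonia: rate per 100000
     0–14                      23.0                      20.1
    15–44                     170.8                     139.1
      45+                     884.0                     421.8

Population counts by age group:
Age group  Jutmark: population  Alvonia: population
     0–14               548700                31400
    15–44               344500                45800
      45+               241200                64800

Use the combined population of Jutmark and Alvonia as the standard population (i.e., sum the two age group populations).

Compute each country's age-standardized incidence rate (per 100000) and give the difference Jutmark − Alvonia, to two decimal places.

Combined standard total = 1276400; weights = 0.4545, 0.3058, 0.2397.
Jutmark: 0.4545×23.0 + 0.3058×170.8 + 0.2397×884.0 = 274.6079 per 100000.
Alvonia: 0.4545×20.1 + 0.3058×139.1 + 0.2397×421.8 = 152.7903 per 100000.
Difference = 274.6079 − 152.7903 = 121.8176.

121.82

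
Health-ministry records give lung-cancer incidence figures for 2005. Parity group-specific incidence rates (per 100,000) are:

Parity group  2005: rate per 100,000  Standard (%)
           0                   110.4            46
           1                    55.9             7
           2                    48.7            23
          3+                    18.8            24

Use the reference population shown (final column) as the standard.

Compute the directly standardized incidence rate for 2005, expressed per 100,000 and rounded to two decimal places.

70.41

Standard weights: 0.46, 0.07, 0.23, 0.24.
Standardized rate: 0.4600×110.4 + 0.0700×55.9 + 0.2300×48.7 + 0.2400×18.8 = 70.4100 per 100,000.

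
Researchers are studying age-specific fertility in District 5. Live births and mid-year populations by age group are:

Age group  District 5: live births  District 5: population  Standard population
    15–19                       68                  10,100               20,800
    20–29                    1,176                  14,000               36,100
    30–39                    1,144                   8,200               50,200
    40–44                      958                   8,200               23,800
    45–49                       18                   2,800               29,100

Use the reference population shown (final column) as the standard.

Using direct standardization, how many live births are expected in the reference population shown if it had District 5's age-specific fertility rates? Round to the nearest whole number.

13144

Age-specific rates per 1,000 for District 5: 6.733, 84.000, 139.512, 116.829, 6.429.
Expected live births = Σ (standard pop × age-specific rate ÷ 1,000)
= 20,800×6.733/1,000 + 36,100×84.000/1,000 + 50,200×139.512/1,000 + 23,800×116.829/1,000 + 29,100×6.429/1,000
= 140.04 + 3032.40 + 7003.51 + 2780.54 + 187.07 = 13143.56.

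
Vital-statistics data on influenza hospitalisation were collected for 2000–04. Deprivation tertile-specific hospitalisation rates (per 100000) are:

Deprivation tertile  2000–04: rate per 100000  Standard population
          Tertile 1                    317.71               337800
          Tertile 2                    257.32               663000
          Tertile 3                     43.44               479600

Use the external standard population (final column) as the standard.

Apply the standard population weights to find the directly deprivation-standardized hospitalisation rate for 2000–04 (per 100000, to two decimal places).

Standard total = 1480400; weights = 0.2282, 0.4479, 0.3240.
Standardized rate: 0.2282×317.71 + 0.4479×257.32 + 0.3240×43.44 = 201.8099 per 100000.

201.81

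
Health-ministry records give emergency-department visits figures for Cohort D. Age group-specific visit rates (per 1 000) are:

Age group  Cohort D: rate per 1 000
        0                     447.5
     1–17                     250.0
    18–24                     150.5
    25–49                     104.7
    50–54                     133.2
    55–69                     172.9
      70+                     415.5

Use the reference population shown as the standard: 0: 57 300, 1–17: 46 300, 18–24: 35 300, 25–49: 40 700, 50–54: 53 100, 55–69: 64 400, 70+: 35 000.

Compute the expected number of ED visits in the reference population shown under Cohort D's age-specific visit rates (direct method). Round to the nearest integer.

Expected ED visits = Σ (standard pop × age-specific rate ÷ 1 000)
= 57 300×447.5/1 000 + 46 300×250.0/1 000 + 35 300×150.5/1 000 + 40 700×104.7/1 000 + 53 100×133.2/1 000 + 64 400×172.9/1 000 + 35 000×415.5/1 000
= 25641.75 + 11575.00 + 5312.65 + 4261.29 + 7072.92 + 11134.76 + 14542.50 = 79540.87.

79541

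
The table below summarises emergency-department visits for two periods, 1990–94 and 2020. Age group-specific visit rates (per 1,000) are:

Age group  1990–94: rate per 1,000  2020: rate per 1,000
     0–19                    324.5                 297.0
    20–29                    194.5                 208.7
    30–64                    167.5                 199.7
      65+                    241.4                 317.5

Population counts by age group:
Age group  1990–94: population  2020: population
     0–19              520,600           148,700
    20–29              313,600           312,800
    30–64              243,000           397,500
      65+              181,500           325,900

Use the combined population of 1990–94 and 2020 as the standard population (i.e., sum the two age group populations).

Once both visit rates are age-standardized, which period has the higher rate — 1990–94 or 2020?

2020

Combined standard total = 2,443,600; weights = 0.2739, 0.2563, 0.2621, 0.2076.
1990–94: 0.2739×324.5 + 0.2563×194.5 + 0.2621×167.5 + 0.2076×241.4 = 232.7684 per 1,000.
2020: 0.2739×297.0 + 0.2563×208.7 + 0.2621×199.7 + 0.2076×317.5 = 253.1180 per 1,000.
The crude rates (249.82 vs 246.69) would put 1990–94 higher, but that reflects its age composition; once standardized to a common age structure, 2020 has the higher underlying rate.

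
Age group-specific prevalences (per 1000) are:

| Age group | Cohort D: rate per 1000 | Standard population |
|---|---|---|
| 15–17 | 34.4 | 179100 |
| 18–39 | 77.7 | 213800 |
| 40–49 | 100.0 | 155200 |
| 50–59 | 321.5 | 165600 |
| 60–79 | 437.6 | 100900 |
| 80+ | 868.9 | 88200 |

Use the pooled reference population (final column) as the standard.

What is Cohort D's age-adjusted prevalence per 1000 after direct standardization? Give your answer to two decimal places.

Standard total = 902800; weights = 0.1984, 0.2368, 0.1719, 0.1834, 0.1118, 0.0977.
Standardized rate: 0.1984×34.4 + 0.2368×77.7 + 0.1719×100.0 + 0.1834×321.5 + 0.1118×437.6 + 0.0977×868.9 = 235.1844 per 1000.

235.18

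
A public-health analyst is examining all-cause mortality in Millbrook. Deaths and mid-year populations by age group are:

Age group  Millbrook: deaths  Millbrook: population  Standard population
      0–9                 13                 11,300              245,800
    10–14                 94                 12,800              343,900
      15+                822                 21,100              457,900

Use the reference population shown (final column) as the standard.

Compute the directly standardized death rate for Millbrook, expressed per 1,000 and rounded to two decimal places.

19.71

Age-specific rates per 1,000 for Millbrook: 1.150, 7.344, 38.957.
Standard total = 1,047,600; weights = 0.2346, 0.3283, 0.4371.
Standardized rate: 0.2346×1.150 + 0.3283×7.344 + 0.4371×38.957 = 19.7087 per 1,000.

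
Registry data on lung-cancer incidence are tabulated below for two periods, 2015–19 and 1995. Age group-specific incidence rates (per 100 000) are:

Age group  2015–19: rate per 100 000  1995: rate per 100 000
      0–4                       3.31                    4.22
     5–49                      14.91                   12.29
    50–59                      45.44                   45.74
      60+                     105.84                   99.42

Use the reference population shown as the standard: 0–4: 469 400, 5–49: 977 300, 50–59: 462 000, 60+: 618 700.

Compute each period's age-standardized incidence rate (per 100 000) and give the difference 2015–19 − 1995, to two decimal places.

2.36

Standard total = 2 527 400; weights = 0.1857, 0.3867, 0.1828, 0.2448.
2015–19: 0.1857×3.31 + 0.3867×14.91 + 0.1828×45.44 + 0.2448×105.84 = 40.5958 per 100 000.
1995: 0.1857×4.22 + 0.3867×12.29 + 0.1828×45.74 + 0.2448×99.42 = 38.2349 per 100 000.
Difference = 40.5958 − 38.2349 = 2.3609.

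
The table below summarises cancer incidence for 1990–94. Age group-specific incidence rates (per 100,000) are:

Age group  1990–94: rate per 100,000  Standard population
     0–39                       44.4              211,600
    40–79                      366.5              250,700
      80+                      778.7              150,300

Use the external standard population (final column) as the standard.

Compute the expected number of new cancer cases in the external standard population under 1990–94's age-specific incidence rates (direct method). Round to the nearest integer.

Expected new cancer cases = Σ (standard pop × age-specific rate ÷ 100,000)
= 211,600×44.4/100,000 + 250,700×366.5/100,000 + 150,300×778.7/100,000
= 93.95 + 918.82 + 1170.39 = 2183.15.

2183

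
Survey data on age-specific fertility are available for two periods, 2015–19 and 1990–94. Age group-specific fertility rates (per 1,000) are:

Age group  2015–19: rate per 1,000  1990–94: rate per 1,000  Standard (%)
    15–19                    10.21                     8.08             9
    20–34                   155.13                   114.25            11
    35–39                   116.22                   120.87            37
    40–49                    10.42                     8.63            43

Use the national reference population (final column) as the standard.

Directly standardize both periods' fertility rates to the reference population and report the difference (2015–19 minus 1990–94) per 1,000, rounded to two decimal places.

3.74

Standard weights: 0.09, 0.11, 0.37, 0.43.
2015–19: 0.0900×10.21 + 0.1100×155.13 + 0.3700×116.22 + 0.4300×10.42 = 65.4652 per 1,000.
1990–94: 0.0900×8.08 + 0.1100×114.25 + 0.3700×120.87 + 0.4300×8.63 = 61.7275 per 1,000.
Difference = 65.4652 − 61.7275 = 3.7377.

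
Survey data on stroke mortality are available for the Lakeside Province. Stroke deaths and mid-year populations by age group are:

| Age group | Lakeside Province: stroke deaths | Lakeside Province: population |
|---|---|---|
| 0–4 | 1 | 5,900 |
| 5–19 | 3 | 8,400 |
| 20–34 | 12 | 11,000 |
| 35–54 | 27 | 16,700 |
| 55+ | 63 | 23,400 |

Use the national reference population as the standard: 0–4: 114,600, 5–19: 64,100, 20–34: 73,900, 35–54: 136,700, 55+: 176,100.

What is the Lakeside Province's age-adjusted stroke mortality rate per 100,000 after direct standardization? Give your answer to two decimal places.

Age-specific rates per 100,000 for the Lakeside Province: 16.95, 35.71, 109.09, 161.68, 269.23.
Standard total = 565,400; weights = 0.2027, 0.1134, 0.1307, 0.2418, 0.3115.
Standardized rate: 0.2027×16.95 + 0.1134×35.71 + 0.1307×109.09 + 0.2418×161.68 + 0.3115×269.23 = 144.6873 per 100,000.

144.69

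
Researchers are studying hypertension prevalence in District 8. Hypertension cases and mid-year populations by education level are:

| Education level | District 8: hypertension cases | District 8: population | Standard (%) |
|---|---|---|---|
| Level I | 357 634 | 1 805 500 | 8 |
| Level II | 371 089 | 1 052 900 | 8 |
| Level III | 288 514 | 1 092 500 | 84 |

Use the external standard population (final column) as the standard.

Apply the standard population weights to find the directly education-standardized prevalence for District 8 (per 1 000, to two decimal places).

265.87

Education-specific rates per 1 000 for District 8: 198.080, 352.445, 264.086.
Standard weights: 0.08, 0.08, 0.84.
Standardized rate: 0.0800×198.080 + 0.0800×352.445 + 0.8400×264.086 = 265.8743 per 1 000.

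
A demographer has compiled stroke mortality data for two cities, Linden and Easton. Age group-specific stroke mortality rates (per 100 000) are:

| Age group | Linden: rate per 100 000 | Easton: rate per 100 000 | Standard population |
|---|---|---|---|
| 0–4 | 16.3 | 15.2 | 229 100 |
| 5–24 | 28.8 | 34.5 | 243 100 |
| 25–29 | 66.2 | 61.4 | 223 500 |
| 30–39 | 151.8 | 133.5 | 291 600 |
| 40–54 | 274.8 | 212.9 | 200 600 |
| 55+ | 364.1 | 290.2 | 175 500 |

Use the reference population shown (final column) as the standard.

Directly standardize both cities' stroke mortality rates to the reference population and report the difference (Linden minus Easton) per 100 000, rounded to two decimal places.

Standard total = 1 363 400; weights = 0.1680, 0.1783, 0.1639, 0.2139, 0.1471, 0.1287.
Linden: 0.1680×16.3 + 0.1783×28.8 + 0.1639×66.2 + 0.2139×151.8 + 0.1471×274.8 + 0.1287×364.1 = 138.4925 per 100 000.
Easton: 0.1680×15.2 + 0.1783×34.5 + 0.1639×61.4 + 0.2139×133.5 + 0.1471×212.9 + 0.1287×290.2 = 116.0031 per 100 000.
Difference = 138.4925 − 116.0031 = 22.4894.

22.49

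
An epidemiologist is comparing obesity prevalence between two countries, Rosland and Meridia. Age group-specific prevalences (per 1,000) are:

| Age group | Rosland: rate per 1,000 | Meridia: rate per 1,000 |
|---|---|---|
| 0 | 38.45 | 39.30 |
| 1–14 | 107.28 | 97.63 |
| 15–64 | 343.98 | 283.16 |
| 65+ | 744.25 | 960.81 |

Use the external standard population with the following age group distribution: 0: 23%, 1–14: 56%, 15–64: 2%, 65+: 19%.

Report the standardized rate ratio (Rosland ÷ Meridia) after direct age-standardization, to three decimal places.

Standard weights: 0.23, 0.56, 0.02, 0.19.
Rosland: 0.2300×38.45 + 0.5600×107.28 + 0.0200×343.98 + 0.1900×744.25 = 217.2074 per 1,000.
Meridia: 0.2300×39.30 + 0.5600×97.63 + 0.0200×283.16 + 0.1900×960.81 = 251.9289 per 1,000.
Ratio = 217.2074 ÷ 251.9289 = 0.86218.

0.862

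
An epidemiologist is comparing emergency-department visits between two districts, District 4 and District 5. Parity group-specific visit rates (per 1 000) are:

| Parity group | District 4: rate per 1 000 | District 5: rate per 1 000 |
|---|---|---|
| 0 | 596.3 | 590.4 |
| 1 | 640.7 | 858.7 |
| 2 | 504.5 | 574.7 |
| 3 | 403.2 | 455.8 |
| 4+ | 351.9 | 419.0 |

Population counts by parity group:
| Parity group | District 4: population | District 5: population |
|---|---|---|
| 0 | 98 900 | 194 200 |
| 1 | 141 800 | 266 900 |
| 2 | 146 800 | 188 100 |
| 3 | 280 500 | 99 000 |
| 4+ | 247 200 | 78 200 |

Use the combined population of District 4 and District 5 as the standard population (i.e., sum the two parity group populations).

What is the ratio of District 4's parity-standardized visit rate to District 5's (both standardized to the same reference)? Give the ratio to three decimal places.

Combined standard total = 1 741 600; weights = 0.1683, 0.2347, 0.1923, 0.2179, 0.1868.
District 4: 0.1683×596.3 + 0.2347×640.7 + 0.1923×504.5 + 0.2179×403.2 + 0.1868×351.9 = 501.3260 per 1 000.
District 5: 0.1683×590.4 + 0.2347×858.7 + 0.1923×574.7 + 0.2179×455.8 + 0.1868×419.0 = 588.9887 per 1 000.
Ratio = 501.3260 ÷ 588.9887 = 0.85116.

0.851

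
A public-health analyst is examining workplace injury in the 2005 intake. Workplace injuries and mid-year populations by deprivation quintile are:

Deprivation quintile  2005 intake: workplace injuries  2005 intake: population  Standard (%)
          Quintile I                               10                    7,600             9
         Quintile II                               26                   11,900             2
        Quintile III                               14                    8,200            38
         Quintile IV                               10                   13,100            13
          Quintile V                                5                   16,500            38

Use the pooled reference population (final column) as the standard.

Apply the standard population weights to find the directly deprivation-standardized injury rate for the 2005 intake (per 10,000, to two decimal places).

10.25

Deprivation-specific rates per 10,000 for the 2005 intake: 13.16, 21.85, 17.07, 7.63, 3.03.
Standard weights: 0.09, 0.02, 0.38, 0.13, 0.38.
Standardized rate: 0.0900×13.16 + 0.0200×21.85 + 0.3800×17.07 + 0.1300×7.63 + 0.3800×3.03 = 10.2529 per 10,000.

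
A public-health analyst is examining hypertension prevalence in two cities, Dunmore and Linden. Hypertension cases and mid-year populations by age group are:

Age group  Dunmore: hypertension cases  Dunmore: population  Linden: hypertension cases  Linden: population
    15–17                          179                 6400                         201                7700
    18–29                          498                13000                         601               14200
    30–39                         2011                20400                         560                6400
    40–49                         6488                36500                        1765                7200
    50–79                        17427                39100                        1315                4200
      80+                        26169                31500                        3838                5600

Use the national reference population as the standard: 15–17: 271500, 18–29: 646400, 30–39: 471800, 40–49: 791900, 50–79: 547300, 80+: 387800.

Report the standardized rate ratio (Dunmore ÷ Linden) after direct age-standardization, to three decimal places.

Age-specific rates per 1000 for Dunmore: 27.969, 38.308, 98.578, 177.753, 445.703, 830.762.
For Linden: 26.104, 42.324, 87.500, 245.139, 313.095, 685.357.
Standard total = 3116700; weights = 0.0871, 0.2074, 0.1514, 0.2541, 0.1756, 0.1244.
Dunmore: 0.0871×27.969 + 0.2074×38.308 + 0.1514×98.578 + 0.2541×177.753 + 0.1756×445.703 + 0.1244×830.762 = 252.1034 per 1000.
Linden: 0.0871×26.104 + 0.2074×42.324 + 0.1514×87.500 + 0.2541×245.139 + 0.1756×313.095 + 0.1244×685.357 = 226.8399 per 1000.
Ratio = 252.1034 ÷ 226.8399 = 1.11137.

1.111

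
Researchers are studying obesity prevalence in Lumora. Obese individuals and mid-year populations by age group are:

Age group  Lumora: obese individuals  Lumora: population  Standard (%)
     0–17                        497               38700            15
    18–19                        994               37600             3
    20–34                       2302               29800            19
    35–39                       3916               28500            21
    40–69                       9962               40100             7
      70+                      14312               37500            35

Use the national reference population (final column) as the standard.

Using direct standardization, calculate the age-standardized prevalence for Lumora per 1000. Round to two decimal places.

197.22

Age-specific rates per 1000 for Lumora: 12.842, 26.436, 77.248, 137.404, 248.429, 381.653.
Standard weights: 0.15, 0.03, 0.19, 0.21, 0.07, 0.35.
Standardized rate: 0.1500×12.842 + 0.0300×26.436 + 0.1900×77.248 + 0.2100×137.404 + 0.0700×248.429 + 0.3500×381.653 = 197.2201 per 1000.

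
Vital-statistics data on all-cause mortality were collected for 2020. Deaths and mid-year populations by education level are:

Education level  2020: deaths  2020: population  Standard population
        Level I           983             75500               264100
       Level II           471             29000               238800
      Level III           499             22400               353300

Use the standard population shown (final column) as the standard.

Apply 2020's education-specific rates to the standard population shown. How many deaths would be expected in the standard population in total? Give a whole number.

Education-specific rates per 1000 for 2020: 13.020, 16.241, 22.277.
Expected deaths = Σ (standard pop × education-specific rate ÷ 1000)
= 264100×13.020/1000 + 238800×16.241/1000 + 353300×22.277/1000
= 3438.55 + 3878.44 + 7870.39 = 15187.38.

15187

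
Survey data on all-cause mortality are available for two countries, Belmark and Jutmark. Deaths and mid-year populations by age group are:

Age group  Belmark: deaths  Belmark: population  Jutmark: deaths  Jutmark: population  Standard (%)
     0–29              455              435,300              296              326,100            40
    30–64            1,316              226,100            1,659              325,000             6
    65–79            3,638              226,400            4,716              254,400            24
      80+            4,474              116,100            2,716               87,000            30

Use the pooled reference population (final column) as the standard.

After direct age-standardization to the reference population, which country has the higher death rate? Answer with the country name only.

Age-specific rates per 1,000 for Belmark: 1.045, 5.820, 16.069, 38.536.
For Jutmark: 0.908, 5.105, 18.538, 31.218.
Standard weights: 0.40, 0.06, 0.24, 0.30.
Belmark: 0.4000×1.045 + 0.0600×5.820 + 0.2400×16.069 + 0.3000×38.536 = 16.1846 per 1,000.
Jutmark: 0.4000×0.908 + 0.0600×5.105 + 0.2400×18.538 + 0.3000×31.218 = 14.4839 per 1,000.

Belmark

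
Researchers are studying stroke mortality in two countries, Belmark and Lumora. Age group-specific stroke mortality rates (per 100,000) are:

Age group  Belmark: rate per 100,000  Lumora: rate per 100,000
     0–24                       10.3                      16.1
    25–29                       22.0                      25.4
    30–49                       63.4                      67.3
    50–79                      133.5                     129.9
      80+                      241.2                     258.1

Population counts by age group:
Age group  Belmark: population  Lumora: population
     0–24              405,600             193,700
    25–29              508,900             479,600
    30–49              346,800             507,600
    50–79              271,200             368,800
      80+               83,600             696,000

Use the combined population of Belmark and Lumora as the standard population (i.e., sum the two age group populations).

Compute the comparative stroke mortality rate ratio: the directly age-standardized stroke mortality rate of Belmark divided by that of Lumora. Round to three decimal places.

Combined standard total = 3,861,800; weights = 0.1552, 0.2560, 0.2212, 0.1657, 0.2019.
Belmark: 0.1552×10.3 + 0.2560×22.0 + 0.2212×63.4 + 0.1657×133.5 + 0.2019×241.2 = 92.0732 per 100,000.
Lumora: 0.1552×16.1 + 0.2560×25.4 + 0.2212×67.3 + 0.1657×129.9 + 0.2019×258.1 = 97.5215 per 100,000.
Ratio = 92.0732 ÷ 97.5215 = 0.94413.

0.944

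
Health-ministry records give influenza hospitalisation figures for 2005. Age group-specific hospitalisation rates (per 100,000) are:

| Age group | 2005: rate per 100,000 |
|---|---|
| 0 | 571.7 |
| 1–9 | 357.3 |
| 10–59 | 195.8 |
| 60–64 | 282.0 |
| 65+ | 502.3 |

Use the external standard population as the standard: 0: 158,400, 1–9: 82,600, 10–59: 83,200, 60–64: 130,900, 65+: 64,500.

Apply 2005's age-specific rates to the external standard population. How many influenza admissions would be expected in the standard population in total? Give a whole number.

2057

Expected influenza admissions = Σ (standard pop × age-specific rate ÷ 100,000)
= 158,400×571.7/100,000 + 82,600×357.3/100,000 + 83,200×195.8/100,000 + 130,900×282.0/100,000 + 64,500×502.3/100,000
= 905.57 + 295.13 + 162.91 + 369.14 + 323.98 = 2056.73.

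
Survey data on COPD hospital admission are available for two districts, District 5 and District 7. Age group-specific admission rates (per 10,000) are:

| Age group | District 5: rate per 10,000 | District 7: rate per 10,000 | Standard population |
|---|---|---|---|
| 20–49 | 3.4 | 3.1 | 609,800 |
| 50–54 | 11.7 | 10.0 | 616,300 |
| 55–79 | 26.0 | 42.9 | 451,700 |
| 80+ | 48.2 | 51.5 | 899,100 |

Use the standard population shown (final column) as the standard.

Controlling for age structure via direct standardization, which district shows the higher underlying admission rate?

Standard total = 2,576,900; weights = 0.2366, 0.2392, 0.1753, 0.3489.
District 5: 0.2366×3.4 + 0.2392×11.7 + 0.1753×26.0 + 0.3489×48.2 = 24.9776 per 10,000.
District 7: 0.2366×3.1 + 0.2392×10.0 + 0.1753×42.9 + 0.3489×51.5 = 28.6138 per 10,000.

District 7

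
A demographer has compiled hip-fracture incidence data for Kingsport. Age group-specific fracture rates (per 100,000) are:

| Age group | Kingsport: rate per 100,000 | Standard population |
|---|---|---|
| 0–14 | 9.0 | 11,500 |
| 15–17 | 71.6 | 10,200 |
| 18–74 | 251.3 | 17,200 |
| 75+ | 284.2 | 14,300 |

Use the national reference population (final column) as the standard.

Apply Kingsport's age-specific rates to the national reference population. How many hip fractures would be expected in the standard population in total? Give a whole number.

Expected hip fractures = Σ (standard pop × age-specific rate ÷ 100,000)
= 11,500×9.0/100,000 + 10,200×71.6/100,000 + 17,200×251.3/100,000 + 14,300×284.2/100,000
= 1.03 + 7.30 + 43.22 + 40.64 = 92.20.

92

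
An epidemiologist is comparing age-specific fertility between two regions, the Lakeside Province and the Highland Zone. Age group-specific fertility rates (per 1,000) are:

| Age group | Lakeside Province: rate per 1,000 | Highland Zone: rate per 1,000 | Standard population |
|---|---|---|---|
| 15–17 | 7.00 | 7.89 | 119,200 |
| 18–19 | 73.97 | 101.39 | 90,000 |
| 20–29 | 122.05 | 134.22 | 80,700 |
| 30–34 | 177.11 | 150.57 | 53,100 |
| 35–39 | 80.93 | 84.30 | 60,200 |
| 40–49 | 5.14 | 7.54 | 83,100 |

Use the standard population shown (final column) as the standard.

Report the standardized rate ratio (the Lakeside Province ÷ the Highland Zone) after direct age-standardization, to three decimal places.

Standard total = 486,300; weights = 0.2451, 0.1851, 0.1659, 0.1092, 0.1238, 0.1709.
The Lakeside Province: 0.2451×7.00 + 0.1851×73.97 + 0.1659×122.05 + 0.1092×177.11 + 0.1238×80.93 + 0.1709×5.14 = 65.8951 per 1,000.
The Highland Zone: 0.2451×7.89 + 0.1851×101.39 + 0.1659×134.22 + 0.1092×150.57 + 0.1238×84.30 + 0.1709×7.54 = 71.1368 per 1,000.
Ratio = 65.8951 ÷ 71.1368 = 0.92632.

0.926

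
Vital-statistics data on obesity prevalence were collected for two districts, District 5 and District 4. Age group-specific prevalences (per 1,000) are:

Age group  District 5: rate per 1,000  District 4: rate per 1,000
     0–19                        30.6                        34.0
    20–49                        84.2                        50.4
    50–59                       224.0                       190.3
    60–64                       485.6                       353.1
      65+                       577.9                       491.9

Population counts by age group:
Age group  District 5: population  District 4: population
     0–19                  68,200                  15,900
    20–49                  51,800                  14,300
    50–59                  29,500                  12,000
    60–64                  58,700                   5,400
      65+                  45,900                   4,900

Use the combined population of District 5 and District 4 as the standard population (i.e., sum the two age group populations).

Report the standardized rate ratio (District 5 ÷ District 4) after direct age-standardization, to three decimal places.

Combined standard total = 306,600; weights = 0.2743, 0.2156, 0.1354, 0.2091, 0.1657.
District 5: 0.2743×30.6 + 0.2156×84.2 + 0.1354×224.0 + 0.2091×485.6 + 0.1657×577.9 = 254.1401 per 1,000.
District 4: 0.2743×34.0 + 0.2156×50.4 + 0.1354×190.3 + 0.2091×353.1 + 0.1657×491.9 = 201.2737 per 1,000.
Ratio = 254.1401 ÷ 201.2737 = 1.26266.

1.263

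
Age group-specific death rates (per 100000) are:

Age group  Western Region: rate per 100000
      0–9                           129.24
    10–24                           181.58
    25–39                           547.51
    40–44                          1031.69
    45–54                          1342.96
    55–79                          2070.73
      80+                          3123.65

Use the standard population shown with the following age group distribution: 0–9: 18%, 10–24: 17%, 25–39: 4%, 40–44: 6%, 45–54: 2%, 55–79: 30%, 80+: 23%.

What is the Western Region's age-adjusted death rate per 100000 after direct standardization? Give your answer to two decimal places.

Standard weights: 0.18, 0.17, 0.04, 0.06, 0.02, 0.30, 0.23.
Standardized rate: 0.1800×129.24 + 0.1700×181.58 + 0.0400×547.51 + 0.0600×1031.69 + 0.0200×1342.96 + 0.3000×2070.73 + 0.2300×3123.65 = 1504.4513 per 100000.

1504.45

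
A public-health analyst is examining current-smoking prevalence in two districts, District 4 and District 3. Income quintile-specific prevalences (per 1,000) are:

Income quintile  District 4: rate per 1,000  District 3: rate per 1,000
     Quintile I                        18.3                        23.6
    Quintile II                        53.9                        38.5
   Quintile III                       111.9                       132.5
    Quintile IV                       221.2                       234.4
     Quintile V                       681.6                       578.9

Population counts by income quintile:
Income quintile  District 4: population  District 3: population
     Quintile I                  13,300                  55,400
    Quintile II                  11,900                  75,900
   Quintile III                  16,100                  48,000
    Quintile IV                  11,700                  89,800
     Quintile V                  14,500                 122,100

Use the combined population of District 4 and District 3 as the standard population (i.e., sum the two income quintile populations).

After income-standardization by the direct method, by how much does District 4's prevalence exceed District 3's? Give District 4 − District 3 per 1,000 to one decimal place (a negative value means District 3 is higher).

Combined standard total = 458,700; weights = 0.1498, 0.1914, 0.1397, 0.2213, 0.2978.
District 4: 0.1498×18.3 + 0.1914×53.9 + 0.1397×111.9 + 0.2213×221.2 + 0.2978×681.6 = 280.6208 per 1,000.
District 3: 0.1498×23.6 + 0.1914×38.5 + 0.1397×132.5 + 0.2213×234.4 + 0.2978×578.9 = 253.6826 per 1,000.
Difference = 280.6208 − 253.6826 = 26.9382.

26.9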